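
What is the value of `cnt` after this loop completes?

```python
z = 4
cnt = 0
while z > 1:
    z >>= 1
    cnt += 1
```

Count right shifts until 1
`cnt` takes the values: 0 → 1 → 2

Answer: 2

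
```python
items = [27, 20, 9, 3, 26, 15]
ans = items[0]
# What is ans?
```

Trace:
`items = [27, 20, 9, 3, 26, 15]` → items = [27, 20, 9, 3, 26, 15]
`ans = items[0]` → ans = 27
So ans = 27

Answer: 27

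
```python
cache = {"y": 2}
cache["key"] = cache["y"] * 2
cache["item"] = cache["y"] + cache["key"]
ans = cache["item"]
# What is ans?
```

Trace:
`cache = {"y": 2}` → cache = {'y': 2}
`cache["key"] = cache["y"] * 2` → cache = {'y': 2, 'key': 4}
`cache["item"] = cache["y"] + cache["key"]` → cache = {'y': 2, 'key': 4, 'item': 6}
`ans = cache["item"]` → ans = 6
So ans = 6

Answer: 6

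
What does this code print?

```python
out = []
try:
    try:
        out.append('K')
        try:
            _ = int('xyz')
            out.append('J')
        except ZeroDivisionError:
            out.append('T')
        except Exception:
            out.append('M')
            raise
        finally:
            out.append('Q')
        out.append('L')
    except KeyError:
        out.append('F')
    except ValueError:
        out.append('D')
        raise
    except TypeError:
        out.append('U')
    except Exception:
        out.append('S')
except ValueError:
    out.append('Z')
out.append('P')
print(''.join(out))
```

Execution trace: 'K' (try body) → 'M' (inner except Exception) → 'Q' (inner finally) → 'D' (except ValueError) → 'Z' (outer except ValueError) → 'P' (after the try/except). Output: KMQDZP

Answer: KMQDZP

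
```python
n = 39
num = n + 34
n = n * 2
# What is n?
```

Trace:
`n = 39` → n = 39
`num = n + 34` → num = 73
`n = n * 2` → n = 78
So n = 78

Answer: 78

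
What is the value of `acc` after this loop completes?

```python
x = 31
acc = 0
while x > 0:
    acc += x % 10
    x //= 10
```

Sum digits of 31
`acc` takes the values: 0 → 1 → 4

Answer: 4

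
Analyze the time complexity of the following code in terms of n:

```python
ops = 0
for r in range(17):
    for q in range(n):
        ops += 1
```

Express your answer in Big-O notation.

Each loop level contributes: 1 × n. Multiplying the contributions gives O(n).

Answer: O(n)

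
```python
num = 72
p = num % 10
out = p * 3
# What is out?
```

Trace:
`num = 72` → num = 72
`p = num % 10` → p = 2
`out = p * 3` → out = 6
So out = 6

Answer: 6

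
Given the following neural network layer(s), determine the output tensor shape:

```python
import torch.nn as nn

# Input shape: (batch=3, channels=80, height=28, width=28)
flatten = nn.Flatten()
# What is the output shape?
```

Input: (3, 80, 28, 28) -> Output: (3, 62720)

Answer: (3, 62720)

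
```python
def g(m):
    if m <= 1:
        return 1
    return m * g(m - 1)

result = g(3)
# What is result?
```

g(3) = 3 * 2 * 1 = 6

Answer: 6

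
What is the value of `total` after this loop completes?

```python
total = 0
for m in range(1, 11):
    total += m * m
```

Sum of squares 1² to 10² = 385
`total` takes the values: 0 → 1 → 5 → 14 → 30 → 55 → 91 → 140 → 204 → 285 → 385

Answer: 385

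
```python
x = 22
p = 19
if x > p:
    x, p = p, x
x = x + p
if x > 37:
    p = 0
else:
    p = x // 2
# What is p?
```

Trace:
`x = 22` → x = 22
`p = 19` → p = 19
`if x > p: ...` → x > p is True → x = 19; p = 22
`x = x + p` → x = 41
`if x > 37: ...` → x > 37 is True → p = 0
So p = 0

Answer: 0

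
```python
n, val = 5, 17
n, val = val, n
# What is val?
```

Trace:
`n, val = 5, 17` → n = 5; val = 17
`n, val = val, n` → n = 17; val = 5
So val = 5

Answer: 5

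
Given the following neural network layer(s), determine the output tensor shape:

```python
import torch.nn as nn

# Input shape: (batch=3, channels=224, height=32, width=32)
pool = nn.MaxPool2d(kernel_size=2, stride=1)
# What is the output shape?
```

Input: (3, 224, 32, 32) -> Output: (3, 224, 31, 31)

Answer: (3, 224, 31, 31)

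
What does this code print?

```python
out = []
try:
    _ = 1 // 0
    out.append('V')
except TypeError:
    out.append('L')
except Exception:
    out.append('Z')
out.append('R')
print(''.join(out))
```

Execution trace: 'Z' (except Exception) → 'R' (after the try/except). Output: ZR

Answer: ZR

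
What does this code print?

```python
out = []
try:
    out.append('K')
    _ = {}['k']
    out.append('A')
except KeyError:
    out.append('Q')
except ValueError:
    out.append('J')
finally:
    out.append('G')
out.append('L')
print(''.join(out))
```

Execution trace: 'K' (try body) → 'Q' (except KeyError) → 'G' (finally) → 'L' (after the try/except). Output: KQGL

Answer: KQGL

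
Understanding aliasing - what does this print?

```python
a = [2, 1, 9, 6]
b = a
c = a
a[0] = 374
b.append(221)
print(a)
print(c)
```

Key concept: multiple aliases.
Step by step:
`a = [2, 1, 9, 6]` → a = [2, 1, 9, 6]
`b = a` → b = [2, 1, 9, 6] (same object as a)
`c = a` → c = [2, 1, 9, 6] (same object as a, b)
`a[0] = 374` → a = [374, 1, 9, 6] (same object as b, c); b = [374, 1, 9, 6] (same object as a, c); c = [374, 1, 9, 6] (same object as a, b)
`b.append(221)` → a = [374, 1, 9, 6, 221] (same object as b, c); b = [374, 1, 9, 6, 221] (same object as a, c); c = [374, 1, 9, 6, 221] (same object as a, b)
`print(a)` → prints [374, 1, 9, 6, 221]
`print(c)` → prints [374, 1, 9, 6, 221]

Answer:
[374, 1, 9, 6, 221]
[374, 1, 9, 6, 221]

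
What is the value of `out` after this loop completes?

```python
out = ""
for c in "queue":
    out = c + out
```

Reverse 'queue'
`out` takes the values: "" → "q" → "uq" → "euq" → "ueuq" → "eueuq"

Answer: "eueuq"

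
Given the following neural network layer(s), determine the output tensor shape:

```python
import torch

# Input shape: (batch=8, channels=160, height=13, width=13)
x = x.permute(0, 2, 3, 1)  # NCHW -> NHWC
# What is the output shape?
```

Input: (8, 160, 13, 13) -> Output: (8, 13, 13, 160)

Answer: (8, 13, 13, 160)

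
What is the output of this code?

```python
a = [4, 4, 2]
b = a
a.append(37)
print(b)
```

Key concept: basic list aliasing.
Step by step:
`a = [4, 4, 2]` → a = [4, 4, 2]
`b = a` → b = [4, 4, 2] (same object as a)
`a.append(37)` → a = [4, 4, 2, 37] (same object as b); b = [4, 4, 2, 37] (same object as a)
`print(b)` → prints [4, 4, 2, 37]

Answer: [4, 4, 2, 37]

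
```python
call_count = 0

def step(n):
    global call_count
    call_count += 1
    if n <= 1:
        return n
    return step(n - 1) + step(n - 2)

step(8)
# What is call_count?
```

Calls(n) = 1 + Calls(n-1) + Calls(n-2); Calls(0)=Calls(1)=1. For n=8 this gives 67.

Answer: 67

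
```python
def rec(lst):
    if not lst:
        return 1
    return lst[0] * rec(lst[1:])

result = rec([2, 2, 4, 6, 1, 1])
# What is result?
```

Product over [2, 2, 4, 6, 1, 1] = 2 * 2 * 4 * 6 * 1 * 1 = 96

Answer: 96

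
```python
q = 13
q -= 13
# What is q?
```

Trace:
`q = 13` → q = 13
`q -= 13` → q = 0
So q = 0

Answer: 0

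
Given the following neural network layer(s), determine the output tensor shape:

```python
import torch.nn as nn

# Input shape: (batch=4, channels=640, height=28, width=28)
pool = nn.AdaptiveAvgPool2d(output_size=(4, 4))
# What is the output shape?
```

Input: (4, 640, 28, 28) -> Output: (4, 640, 4, 4)

Answer: (4, 640, 4, 4)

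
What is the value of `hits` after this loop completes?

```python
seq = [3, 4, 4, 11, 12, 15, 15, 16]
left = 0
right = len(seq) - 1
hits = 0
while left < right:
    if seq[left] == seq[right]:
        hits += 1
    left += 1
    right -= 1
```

Count matching pairs from ends
`hits` takes the values: 0

Answer: 0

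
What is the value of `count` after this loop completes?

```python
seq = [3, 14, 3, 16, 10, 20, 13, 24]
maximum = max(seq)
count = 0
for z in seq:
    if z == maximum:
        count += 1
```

Count of max value 24 in [3, 14, 3, 16, 10, 20, 13, 24]
`count` takes the values: 0 → 1

Answer: 1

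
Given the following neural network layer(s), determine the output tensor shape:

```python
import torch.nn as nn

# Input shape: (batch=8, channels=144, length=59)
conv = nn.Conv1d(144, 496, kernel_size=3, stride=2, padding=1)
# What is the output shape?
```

Input: (8, 144, 59) -> Output: (8, 496, 30)

Answer: (8, 496, 30)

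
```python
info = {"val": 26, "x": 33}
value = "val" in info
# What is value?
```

Trace:
`info = {"val": 26, "x": 33}` → info = {'val': 26, 'x': 33}
`value = "val" in info` → value = True
So value = True

Answer: True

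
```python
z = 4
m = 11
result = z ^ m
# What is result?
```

Trace:
`z = 4` → z = 4
`m = 11` → m = 11
`result = z ^ m` → result = 15
So result = 15

Answer: 15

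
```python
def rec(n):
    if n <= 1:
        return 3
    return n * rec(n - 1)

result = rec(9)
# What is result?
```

rec(9) = 9 * 8 * 7 * 6 * 5 * 4 * 3 * 2 * 3 = 1088640

Answer: 1088640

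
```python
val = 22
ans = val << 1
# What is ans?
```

Trace:
`val = 22` → val = 22
`ans = val << 1` → ans = 44
So ans = 44

Answer: 44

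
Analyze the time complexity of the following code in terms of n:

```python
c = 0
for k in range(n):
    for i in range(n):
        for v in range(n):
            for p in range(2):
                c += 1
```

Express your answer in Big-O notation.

Each loop level contributes: n × n × n × 1. Multiplying the contributions gives O(n^3).

Answer: O(n^3)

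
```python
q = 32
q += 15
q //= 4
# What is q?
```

Trace:
`q = 32` → q = 32
`q += 15` → q = 47
`q //= 4` → q = 11
So q = 11

Answer: 11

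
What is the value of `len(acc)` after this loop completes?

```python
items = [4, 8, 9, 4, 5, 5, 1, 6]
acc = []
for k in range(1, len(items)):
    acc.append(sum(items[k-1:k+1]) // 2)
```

Number of 2-element averages
`acc` takes the values: [] → [6] → [6, 8] → [6, 8, 6] → [6, 8, 6, 4] → [6, 8, 6, 4, 5] → [6, 8, 6, 4, 5, 3] → [6, 8, 6, 4, 5, 3, 3]
So `len(acc)` = 7

Answer: 7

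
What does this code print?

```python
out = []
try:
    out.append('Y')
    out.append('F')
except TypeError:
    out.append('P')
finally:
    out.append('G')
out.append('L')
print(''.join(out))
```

Execution trace: 'Y' (try body) → 'F' (try body, no exception) → 'G' (finally) → 'L' (after the try/except). Output: YFGL

Answer: YFGL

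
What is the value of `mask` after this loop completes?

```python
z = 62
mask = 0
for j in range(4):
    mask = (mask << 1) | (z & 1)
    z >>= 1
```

Reverse lowest 4 bits of 62
`mask` takes the values: 0 → 1 → 3 → 7

Answer: 7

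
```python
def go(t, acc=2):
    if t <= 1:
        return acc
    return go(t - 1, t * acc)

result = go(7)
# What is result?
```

Accumulator trace (n, acc): (7, 2) -> (6, 14) -> (5, 84) -> (4, 420) -> (3, 1680) -> (2, 5040) -> (1, 10080) -> return 10080

Answer: 10080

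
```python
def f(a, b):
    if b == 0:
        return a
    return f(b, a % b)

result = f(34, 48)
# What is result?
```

f(34, 48) -> f(48, 34) -> f(34, 14) -> f(14, 6) -> f(6, 2) -> f(2, 0) -> 2

Answer: 2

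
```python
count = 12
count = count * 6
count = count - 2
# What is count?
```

Trace:
`count = 12` → count = 12
`count = count * 6` → count = 72
`count = count - 2` → count = 70
So count = 70

Answer: 70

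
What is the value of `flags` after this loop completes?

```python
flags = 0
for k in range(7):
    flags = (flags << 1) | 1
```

Build 7 consecutive 1-bits: 0b1111111
`flags` takes the values: 0 → 1 → 3 → 7 → 15 → 31 → 63 → 127

Answer: 127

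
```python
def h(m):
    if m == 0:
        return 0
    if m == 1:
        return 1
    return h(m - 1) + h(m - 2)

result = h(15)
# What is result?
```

Build up from base cases: h(0)=0, h(1)=1, h(2)=1, h(3)=2, h(4)=3, h(5)=5, h(6)=8, ..., h(15)=610

Answer: 610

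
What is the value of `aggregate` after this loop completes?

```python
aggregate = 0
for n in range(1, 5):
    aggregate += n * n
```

Sum of squares 1² to 4² = 30
`aggregate` takes the values: 0 → 1 → 5 → 14 → 30

Answer: 30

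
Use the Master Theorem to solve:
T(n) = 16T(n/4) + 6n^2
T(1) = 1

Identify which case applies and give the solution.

a=16, b=4, f(n)=6n^2. log_4(16) = 2. Since c=2 = 2, Case 2 applies: T(n) = Θ(n^log_b(a) · log n) = O(n^2 log n).

Answer: O(n^2 log n) - Case 2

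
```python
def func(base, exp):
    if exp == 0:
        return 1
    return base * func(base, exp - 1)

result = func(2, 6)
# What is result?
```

func(2, 6) = 2 * 2 * 2 * 2 * 2 * 2 = 64

Answer: 64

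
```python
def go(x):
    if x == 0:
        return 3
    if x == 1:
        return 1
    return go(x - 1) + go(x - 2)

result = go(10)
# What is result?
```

Build up from base cases: go(0)=3, go(1)=1, go(2)=4, go(3)=5, go(4)=9, go(5)=14, go(6)=23, ..., go(10)=157

Answer: 157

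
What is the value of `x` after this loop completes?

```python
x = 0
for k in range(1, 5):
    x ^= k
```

XOR of 1 to 4
`x` takes the values: 0 → 1 → 3 → 0 → 4

Answer: 4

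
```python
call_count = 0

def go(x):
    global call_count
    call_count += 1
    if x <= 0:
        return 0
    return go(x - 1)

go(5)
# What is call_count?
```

Linear recursion stepping by 1: 6 calls from x=5 down to ≤0.

Answer: 6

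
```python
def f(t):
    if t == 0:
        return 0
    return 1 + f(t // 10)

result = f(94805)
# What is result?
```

Count of digits of 94805: 5

Answer: 5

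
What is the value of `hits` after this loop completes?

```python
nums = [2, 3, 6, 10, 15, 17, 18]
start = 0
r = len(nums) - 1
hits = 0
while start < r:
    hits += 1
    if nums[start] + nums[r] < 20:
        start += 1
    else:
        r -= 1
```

Steps to find pair summing to 20
`hits` takes the values: 0 → 1 → 2 → 3 → 4 → 5 → 6

Answer: 6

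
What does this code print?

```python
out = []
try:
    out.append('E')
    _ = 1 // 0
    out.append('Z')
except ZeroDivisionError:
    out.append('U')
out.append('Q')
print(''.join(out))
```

Execution trace: 'E' (try body) → 'U' (except ZeroDivisionError) → 'Q' (after the try/except). Output: EUQ

Answer: EUQ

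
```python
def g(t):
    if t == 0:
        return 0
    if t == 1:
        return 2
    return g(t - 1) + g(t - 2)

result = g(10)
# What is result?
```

Build up from base cases: g(0)=0, g(1)=2, g(2)=2, g(3)=4, g(4)=6, g(5)=10, g(6)=16, ..., g(10)=110

Answer: 110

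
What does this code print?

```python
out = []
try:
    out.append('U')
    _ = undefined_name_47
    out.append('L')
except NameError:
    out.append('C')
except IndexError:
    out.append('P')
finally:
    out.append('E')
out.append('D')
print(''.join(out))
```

Execution trace: 'U' (try body) → 'C' (except NameError) → 'E' (finally) → 'D' (after the try/except). Output: UCED

Answer: UCED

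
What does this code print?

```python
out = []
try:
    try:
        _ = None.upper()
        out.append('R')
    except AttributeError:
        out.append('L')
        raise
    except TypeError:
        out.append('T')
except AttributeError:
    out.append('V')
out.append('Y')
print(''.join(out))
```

Execution trace: 'L' (inner except AttributeError) → 'V' (outer except AttributeError) → 'Y' (after the try/except). Output: LVY

Answer: LVY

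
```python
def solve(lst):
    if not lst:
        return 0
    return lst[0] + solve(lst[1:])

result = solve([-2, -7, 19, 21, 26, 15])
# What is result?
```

(-2) + (-7) + 19 + 21 + 26 + 15 + 0 = 72

Answer: 72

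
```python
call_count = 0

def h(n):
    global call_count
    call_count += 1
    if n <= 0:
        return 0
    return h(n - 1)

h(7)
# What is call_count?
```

Linear recursion stepping by 1: 8 calls from n=7 down to ≤0.

Answer: 8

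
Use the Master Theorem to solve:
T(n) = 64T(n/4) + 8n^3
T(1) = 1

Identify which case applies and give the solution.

a=64, b=4, f(n)=8n^3. log_4(64) = 3. Since c=3 = 3, Case 2 applies: T(n) = Θ(n^log_b(a) · log n) = O(n^3 log n).

Answer: O(n^3 log n) - Case 2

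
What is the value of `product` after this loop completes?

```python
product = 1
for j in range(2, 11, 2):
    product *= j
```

Product of even numbers 2 to 10
`product` takes the values: 1 → 2 → 8 → 48 → 384 → 3840

Answer: 3840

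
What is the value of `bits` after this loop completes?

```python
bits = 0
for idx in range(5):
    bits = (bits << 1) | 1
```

Build 5 consecutive 1-bits: 0b11111
`bits` takes the values: 0 → 1 → 3 → 7 → 15 → 31

Answer: 31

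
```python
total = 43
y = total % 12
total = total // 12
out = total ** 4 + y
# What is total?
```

Trace:
`total = 43` → total = 43
`y = total % 12` → y = 7
`total = total // 12` → total = 3
`out = total ** 4 + y` → out = 88
So total = 3

Answer: 3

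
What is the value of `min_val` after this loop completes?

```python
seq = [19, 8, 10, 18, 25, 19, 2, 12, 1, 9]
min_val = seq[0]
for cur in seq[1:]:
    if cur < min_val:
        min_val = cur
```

Minimum of [19, 8, 10, 18, 25, 19, 2, 12, 1, 9]
`min_val` takes the values: 19 → 8 → 2 → 1

Answer: 1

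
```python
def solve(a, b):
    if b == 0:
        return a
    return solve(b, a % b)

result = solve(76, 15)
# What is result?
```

solve(76, 15) -> solve(15, 1) -> solve(1, 0) -> 1

Answer: 1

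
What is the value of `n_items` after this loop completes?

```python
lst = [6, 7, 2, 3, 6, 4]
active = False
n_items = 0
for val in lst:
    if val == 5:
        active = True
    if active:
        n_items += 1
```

Count elements after first 5 in [6, 7, 2, 3, 6, 4]
`n_items` takes the values: 0

Answer: 0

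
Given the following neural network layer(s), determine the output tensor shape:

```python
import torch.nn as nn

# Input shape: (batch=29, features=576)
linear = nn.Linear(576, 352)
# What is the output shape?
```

Input: (29, 576) -> Output: (29, 352)

Answer: (29, 352)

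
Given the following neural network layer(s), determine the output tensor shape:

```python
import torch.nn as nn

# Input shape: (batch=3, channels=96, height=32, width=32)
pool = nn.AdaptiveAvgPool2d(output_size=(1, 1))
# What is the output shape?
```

Input: (3, 96, 32, 32) -> Output: (3, 96, 1, 1)

Answer: (3, 96, 1, 1)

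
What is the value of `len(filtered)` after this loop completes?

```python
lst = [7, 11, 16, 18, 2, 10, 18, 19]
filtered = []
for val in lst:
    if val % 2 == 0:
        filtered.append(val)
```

Count even numbers in [7, 11, 16, 18, 2, 10, 18, 19]
`filtered` takes the values: [] → [16] → [16, 18] → [16, 18, 2] → [16, 18, 2, 10] → [16, 18, 2, 10, 18]
So `len(filtered)` = 5

Answer: 5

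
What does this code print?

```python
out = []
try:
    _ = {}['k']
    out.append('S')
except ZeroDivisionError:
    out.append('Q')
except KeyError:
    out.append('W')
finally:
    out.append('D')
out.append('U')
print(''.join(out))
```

Execution trace: 'W' (except KeyError) → 'D' (finally) → 'U' (after the try/except). Output: WDU

Answer: WDU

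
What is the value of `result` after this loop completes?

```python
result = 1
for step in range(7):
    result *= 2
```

2^7 = 128
`result` takes the values: 1 → 2 → 4 → 8 → 16 → 32 → 64 → 128

Answer: 128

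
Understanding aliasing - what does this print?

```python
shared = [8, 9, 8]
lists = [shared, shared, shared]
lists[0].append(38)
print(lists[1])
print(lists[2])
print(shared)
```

Key concept: list of same reference.
Step by step:
`shared = [8, 9, 8]` → shared = [8, 9, 8]
`lists = [shared, shared, shared]` → lists = [[8, 9, 8], [8, 9, 8], [8, 9, 8]]
`lists[0].append(38)` → shared = [8, 9, 8, 38]; lists = [[8, 9, 8, 38], [8, 9, 8, 38], [8, 9, 8, 38]]
`print(lists[1])` → prints [8, 9, 8, 38]
`print(lists[2])` → prints [8, 9, 8, 38]
`print(shared)` → prints [8, 9, 8, 38]

Answer:
[8, 9, 8, 38]
[8, 9, 8, 38]
[8, 9, 8, 38]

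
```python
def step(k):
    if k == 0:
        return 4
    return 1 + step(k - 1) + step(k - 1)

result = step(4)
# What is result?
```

step(k) = 1 + 2·step(k-1), step(0)=4. Closed form: (4+1)·2^4 - 1 = 79.

Answer: 79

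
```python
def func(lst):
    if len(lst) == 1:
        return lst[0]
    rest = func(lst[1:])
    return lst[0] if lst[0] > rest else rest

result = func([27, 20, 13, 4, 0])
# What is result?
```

Recursive max over [27, 20, 13, 4, 0] = 27

Answer: 27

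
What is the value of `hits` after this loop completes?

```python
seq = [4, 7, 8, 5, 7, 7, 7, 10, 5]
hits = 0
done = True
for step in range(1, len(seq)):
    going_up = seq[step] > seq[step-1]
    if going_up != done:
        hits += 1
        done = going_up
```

Count direction changes in [4, 7, 8, 5, 7, 7, 7, 10, 5]
`hits` takes the values: 0 → 1 → 2 → 3 → 4 → 5

Answer: 5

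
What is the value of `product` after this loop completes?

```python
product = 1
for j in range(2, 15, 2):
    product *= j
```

Product of even numbers 2 to 14
`product` takes the values: 1 → 2 → 8 → 48 → 384 → 3840 → 46080 → 645120

Answer: 645120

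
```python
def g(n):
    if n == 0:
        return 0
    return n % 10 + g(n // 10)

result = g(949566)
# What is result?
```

Sum of digits of 949566: 6 + 6 + 5 + 9 + 4 + 9 = 39

Answer: 39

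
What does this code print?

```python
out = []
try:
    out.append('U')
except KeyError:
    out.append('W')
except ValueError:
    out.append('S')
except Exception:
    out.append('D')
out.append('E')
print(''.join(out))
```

Execution trace: 'U' (try body, no exception) → 'E' (after the try/except). Output: UE

Answer: UE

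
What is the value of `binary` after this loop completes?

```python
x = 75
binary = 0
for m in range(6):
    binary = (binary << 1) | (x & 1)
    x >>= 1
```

Reverse lowest 6 bits of 75
`binary` takes the values: 0 → 1 → 3 → 6 → 13 → 26 → 52

Answer: 52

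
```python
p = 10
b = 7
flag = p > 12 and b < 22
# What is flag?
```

Trace:
`p = 10` → p = 10
`b = 7` → b = 7
`flag = p > 12 and b < 22` → flag = False
So flag = False

Answer: False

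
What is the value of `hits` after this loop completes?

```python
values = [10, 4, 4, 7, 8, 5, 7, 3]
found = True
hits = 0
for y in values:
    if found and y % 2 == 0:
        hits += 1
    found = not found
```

Count even values at even positions
`hits` takes the values: 0 → 1 → 2 → 3

Answer: 3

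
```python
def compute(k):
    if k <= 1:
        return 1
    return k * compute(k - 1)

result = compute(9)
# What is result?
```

compute(9) = 9 * 8 * 7 * 6 * 5 * 4 * 3 * 2 * 1 = 362880

Answer: 362880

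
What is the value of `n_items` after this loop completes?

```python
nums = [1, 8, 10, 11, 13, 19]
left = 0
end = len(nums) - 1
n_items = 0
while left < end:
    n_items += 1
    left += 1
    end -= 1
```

Iterations until pointers meet (list length 6)
`n_items` takes the values: 0 → 1 → 2 → 3

Answer: 3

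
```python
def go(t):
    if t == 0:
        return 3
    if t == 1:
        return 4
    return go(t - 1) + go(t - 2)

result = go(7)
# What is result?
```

Build up from base cases: go(0)=3, go(1)=4, go(2)=7, go(3)=11, go(4)=18, go(5)=29, go(6)=47, ..., go(7)=76

Answer: 76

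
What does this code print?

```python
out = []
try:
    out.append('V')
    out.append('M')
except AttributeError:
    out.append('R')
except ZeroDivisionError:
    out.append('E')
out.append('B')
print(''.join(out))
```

Execution trace: 'V' (try body) → 'M' (try body, no exception) → 'B' (after the try/except). Output: VMB

Answer: VMB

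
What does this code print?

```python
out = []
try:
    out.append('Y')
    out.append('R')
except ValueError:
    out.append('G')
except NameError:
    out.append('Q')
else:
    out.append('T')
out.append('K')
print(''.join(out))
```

Execution trace: 'Y' (try body) → 'R' (try body, no exception) → 'T' (else) → 'K' (after the try/except). Output: YRTK

Answer: YRTK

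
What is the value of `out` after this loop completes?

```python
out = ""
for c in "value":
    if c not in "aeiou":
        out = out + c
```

Remove vowels from 'value'
`out` takes the values: "" → "v" → "vl"

Answer: "vl"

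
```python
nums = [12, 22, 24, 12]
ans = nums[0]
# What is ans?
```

Trace:
`nums = [12, 22, 24, 12]` → nums = [12, 22, 24, 12]
`ans = nums[0]` → ans = 12
So ans = 12

Answer: 12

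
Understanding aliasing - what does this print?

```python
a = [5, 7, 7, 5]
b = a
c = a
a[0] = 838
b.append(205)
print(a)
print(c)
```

Key concept: multiple aliases.
Step by step:
`a = [5, 7, 7, 5]` → a = [5, 7, 7, 5]
`b = a` → b = [5, 7, 7, 5] (same object as a)
`c = a` → c = [5, 7, 7, 5] (same object as a, b)
`a[0] = 838` → a = [838, 7, 7, 5] (same object as b, c); b = [838, 7, 7, 5] (same object as a, c); c = [838, 7, 7, 5] (same object as a, b)
`b.append(205)` → a = [838, 7, 7, 5, 205] (same object as b, c); b = [838, 7, 7, 5, 205] (same object as a, c); c = [838, 7, 7, 5, 205] (same object as a, b)
`print(a)` → prints [838, 7, 7, 5, 205]
`print(c)` → prints [838, 7, 7, 5, 205]

Answer:
[838, 7, 7, 5, 205]
[838, 7, 7, 5, 205]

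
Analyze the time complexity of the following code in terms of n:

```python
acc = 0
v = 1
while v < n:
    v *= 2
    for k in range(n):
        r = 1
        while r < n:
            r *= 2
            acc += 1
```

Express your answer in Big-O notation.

Each loop level contributes: log n × n × log n. Multiplying the contributions gives O(n log² n).

Answer: O(n log² n)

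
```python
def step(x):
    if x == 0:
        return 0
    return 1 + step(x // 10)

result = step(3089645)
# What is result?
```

Count of digits of 3089645: 7

Answer: 7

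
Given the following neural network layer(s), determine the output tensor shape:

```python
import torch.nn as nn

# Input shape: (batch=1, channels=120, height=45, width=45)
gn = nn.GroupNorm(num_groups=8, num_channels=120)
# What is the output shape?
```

Input: (1, 120, 45, 45) -> Output: (1, 120, 45, 45)

Answer: (1, 120, 45, 45)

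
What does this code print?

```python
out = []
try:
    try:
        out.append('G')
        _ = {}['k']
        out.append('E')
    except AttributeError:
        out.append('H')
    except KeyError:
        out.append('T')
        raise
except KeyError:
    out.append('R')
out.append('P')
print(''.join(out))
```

Execution trace: 'G' (try body) → 'T' (except KeyError) → 'R' (outer except KeyError) → 'P' (after the try/except). Output: GTRP

Answer: GTRP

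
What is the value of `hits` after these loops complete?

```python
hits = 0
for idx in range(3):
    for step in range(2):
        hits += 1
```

3 * 2 = 6
`hits` takes the values: 0 → 1 → 2 → 3 → 4 → 5 → 6

Answer: 6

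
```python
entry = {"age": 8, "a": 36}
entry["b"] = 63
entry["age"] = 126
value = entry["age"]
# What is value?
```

Trace:
`entry = {"age": 8, "a": 36}` → entry = {'age': 8, 'a': 36}
`entry["b"] = 63` → entry = {'age': 8, 'a': 36, 'b': 63}
`entry["age"] = 126` → entry = {'age': 126, 'a': 36, 'b': 63}
`value = entry["age"]` → value = 126
So value = 126

Answer: 126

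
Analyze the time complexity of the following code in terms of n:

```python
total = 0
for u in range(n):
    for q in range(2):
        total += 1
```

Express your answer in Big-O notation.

Each loop level contributes: n × 1. Multiplying the contributions gives O(n).

Answer: O(n)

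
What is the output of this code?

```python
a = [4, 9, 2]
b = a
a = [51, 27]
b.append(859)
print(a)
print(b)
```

Key concept: rebinding vs mutation: a is rebound to a new list, b still points at the original.
Step by step:
`a = [4, 9, 2]` → a = [4, 9, 2]
`b = a` → b = [4, 9, 2] (same object as a)
`a = [51, 27]` → a = [51, 27]
`b.append(859)` → b = [4, 9, 2, 859]
`print(a)` → prints [51, 27]
`print(b)` → prints [4, 9, 2, 859]

Answer:
[51, 27]
[4, 9, 2, 859]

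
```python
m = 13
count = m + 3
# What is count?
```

Trace:
`m = 13` → m = 13
`count = m + 3` → count = 16
So count = 16

Answer: 16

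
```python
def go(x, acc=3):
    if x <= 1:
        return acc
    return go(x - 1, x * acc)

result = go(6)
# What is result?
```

Accumulator trace (n, acc): (6, 3) -> (5, 18) -> (4, 90) -> (3, 360) -> (2, 1080) -> (1, 2160) -> return 2160

Answer: 2160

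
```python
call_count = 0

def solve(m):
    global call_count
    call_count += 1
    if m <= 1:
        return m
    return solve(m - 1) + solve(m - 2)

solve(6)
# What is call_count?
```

Calls(m) = 1 + Calls(m-1) + Calls(m-2); Calls(0)=Calls(1)=1. For m=6 this gives 25.

Answer: 25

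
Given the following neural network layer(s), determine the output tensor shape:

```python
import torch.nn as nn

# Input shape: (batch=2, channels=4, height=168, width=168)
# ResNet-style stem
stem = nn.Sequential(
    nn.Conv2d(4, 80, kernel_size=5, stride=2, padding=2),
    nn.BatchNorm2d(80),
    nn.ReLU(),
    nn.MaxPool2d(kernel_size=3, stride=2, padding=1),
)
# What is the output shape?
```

Input: (2, 4, 168, 168) -> after Conv2d 5x5 stride=2: (2, 80, 84, 84) -> Output: (2, 80, 42, 42)

Answer: (2, 80, 42, 42)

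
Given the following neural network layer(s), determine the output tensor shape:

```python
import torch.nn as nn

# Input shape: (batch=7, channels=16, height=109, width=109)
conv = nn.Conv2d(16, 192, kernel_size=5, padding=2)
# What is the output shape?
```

Input: (7, 16, 109, 109) -> Output: (7, 192, 109, 109)

Answer: (7, 192, 109, 109)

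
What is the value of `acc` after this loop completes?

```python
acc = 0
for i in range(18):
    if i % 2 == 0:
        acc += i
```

Sum of even numbers 0 to 17
`acc` takes the values: 0 → 2 → 6 → 12 → 20 → 30 → 42 → 56 → 72

Answer: 72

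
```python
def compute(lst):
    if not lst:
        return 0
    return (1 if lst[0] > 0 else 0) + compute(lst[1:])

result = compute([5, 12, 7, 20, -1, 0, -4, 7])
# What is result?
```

Count of positive elements in [5, 12, 7, 20, -1, 0, -4, 7] = 5

Answer: 5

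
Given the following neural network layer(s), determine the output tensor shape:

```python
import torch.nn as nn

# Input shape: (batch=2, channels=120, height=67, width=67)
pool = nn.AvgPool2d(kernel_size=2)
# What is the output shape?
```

Input: (2, 120, 67, 67) -> Output: (2, 120, 33, 33)

Answer: (2, 120, 33, 33)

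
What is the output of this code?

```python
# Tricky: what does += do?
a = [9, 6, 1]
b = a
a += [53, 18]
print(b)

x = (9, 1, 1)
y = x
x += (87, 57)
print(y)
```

Key concept: += behavior differs for mutable vs immutable.
Step by step:
`a = [9, 6, 1]` → a = [9, 6, 1]
`b = a` → b = [9, 6, 1] (same object as a)
`a += [53, 18]` → a = [9, 6, 1, 53, 18] (same object as b); b = [9, 6, 1, 53, 18] (same object as a)
`print(b)` → prints [9, 6, 1, 53, 18]
`x = (9, 1, 1)` → x = (9, 1, 1)
`y = x` → y = (9, 1, 1)
`x += (87, 57)` → x = (9, 1, 1, 87, 57)
`print(y)` → prints (9, 1, 1)

Answer:
[9, 6, 1, 53, 18]
(9, 1, 1)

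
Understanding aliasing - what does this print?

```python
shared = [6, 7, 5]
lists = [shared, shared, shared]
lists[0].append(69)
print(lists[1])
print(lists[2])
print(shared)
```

Key concept: list of same reference.
Step by step:
`shared = [6, 7, 5]` → shared = [6, 7, 5]
`lists = [shared, shared, shared]` → lists = [[6, 7, 5], [6, 7, 5], [6, 7, 5]]
`lists[0].append(69)` → shared = [6, 7, 5, 69]; lists = [[6, 7, 5, 69], [6, 7, 5, 69], [6, 7, 5, 69]]
`print(lists[1])` → prints [6, 7, 5, 69]
`print(lists[2])` → prints [6, 7, 5, 69]
`print(shared)` → prints [6, 7, 5, 69]

Answer:
[6, 7, 5, 69]
[6, 7, 5, 69]
[6, 7, 5, 69]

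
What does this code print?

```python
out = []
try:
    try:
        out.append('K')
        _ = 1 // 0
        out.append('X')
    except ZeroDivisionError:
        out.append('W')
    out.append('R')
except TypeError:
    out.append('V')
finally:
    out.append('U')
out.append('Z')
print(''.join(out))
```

Execution trace: 'K' (inner try body) → 'W' (inner except ZeroDivisionError) → 'R' (try body, no exception) → 'U' (finally) → 'Z' (after the try/except). Output: KWRUZ

Answer: KWRUZ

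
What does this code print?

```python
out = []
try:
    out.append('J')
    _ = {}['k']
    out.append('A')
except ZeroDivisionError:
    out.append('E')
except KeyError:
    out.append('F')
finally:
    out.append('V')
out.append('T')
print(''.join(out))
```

Execution trace: 'J' (try body) → 'F' (except KeyError) → 'V' (finally) → 'T' (after the try/except). Output: JFVT

Answer: JFVT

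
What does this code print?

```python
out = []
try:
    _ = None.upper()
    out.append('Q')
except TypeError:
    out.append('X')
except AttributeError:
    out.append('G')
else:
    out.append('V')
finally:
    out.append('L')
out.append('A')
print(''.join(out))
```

Execution trace: 'G' (except AttributeError) → 'L' (finally) → 'A' (after the try/except). Output: GLA

Answer: GLA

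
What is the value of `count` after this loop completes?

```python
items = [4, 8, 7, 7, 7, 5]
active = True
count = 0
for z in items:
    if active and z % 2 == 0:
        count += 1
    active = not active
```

Count even values at even positions
`count` takes the values: 0 → 1

Answer: 1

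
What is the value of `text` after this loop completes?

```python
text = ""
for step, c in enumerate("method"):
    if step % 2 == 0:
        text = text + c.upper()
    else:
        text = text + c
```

Uppercase even positions in 'method'
`text` takes the values: "" → "M" → "Me" → "MeT" → "MeTh" → "MeThO" → "MeThOd"

Answer: "MeThOd"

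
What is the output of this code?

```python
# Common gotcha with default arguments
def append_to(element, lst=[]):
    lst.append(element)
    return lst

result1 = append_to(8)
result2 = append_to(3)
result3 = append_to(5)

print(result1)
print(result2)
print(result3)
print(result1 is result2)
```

Key concept: mutable default argument gotcha.
Step by step:
`result1 = append_to(8)` → result1 = [8]
`result2 = append_to(3)` → result1 = [8, 3] (same object as result2); result2 = [8, 3] (same object as result1)
`result3 = append_to(5)` → result1 = [8, 3, 5] (same object as result2, result3); result2 = [8, 3, 5] (same object as result1, result3); result3 = [8, 3, 5] (same object as result1, result2)
`print(result1)` → prints [8, 3, 5]
`print(result2)` → prints [8, 3, 5]
`print(result3)` → prints [8, 3, 5]
`print(result1 is result2)` → prints True

Answer:
[8, 3, 5]
[8, 3, 5]
[8, 3, 5]
True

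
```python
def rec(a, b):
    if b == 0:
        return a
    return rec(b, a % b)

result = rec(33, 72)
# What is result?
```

rec(33, 72) -> rec(72, 33) -> rec(33, 6) -> rec(6, 3) -> rec(3, 0) -> 3

Answer: 3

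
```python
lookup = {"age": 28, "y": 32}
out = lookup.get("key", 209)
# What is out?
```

Trace:
`lookup = {"age": 28, "y": 32}` → lookup = {'age': 28, 'y': 32}
`out = lookup.get("key", 209)` → out = 209
So out = 209

Answer: 209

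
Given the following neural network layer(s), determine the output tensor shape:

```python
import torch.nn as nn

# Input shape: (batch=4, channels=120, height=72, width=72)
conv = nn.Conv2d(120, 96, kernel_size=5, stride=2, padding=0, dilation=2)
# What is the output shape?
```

Input: (4, 120, 72, 72) -> Output: (4, 96, 32, 32)

Answer: (4, 96, 32, 32)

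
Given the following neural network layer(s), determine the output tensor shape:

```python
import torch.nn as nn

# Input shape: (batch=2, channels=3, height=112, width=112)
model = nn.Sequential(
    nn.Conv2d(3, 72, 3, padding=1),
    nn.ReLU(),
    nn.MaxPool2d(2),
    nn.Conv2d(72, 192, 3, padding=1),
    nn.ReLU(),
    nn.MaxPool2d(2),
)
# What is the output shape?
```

Input: (2, 3, 112, 112) -> after first Conv2d: (2, 72, 112, 112) -> after first MaxPool2d: (2, 72, 56, 56) -> after second Conv2d: (2, 192, 56, 56) -> Output: (2, 192, 28, 28)

Answer: (2, 192, 28, 28)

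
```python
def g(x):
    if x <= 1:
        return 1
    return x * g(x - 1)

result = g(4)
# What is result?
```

g(4) = 4 * 3 * 2 * 1 = 24

Answer: 24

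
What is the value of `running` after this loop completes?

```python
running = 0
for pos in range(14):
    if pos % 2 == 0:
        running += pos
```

Sum of even numbers 0 to 13
`running` takes the values: 0 → 2 → 6 → 12 → 20 → 30 → 42

Answer: 42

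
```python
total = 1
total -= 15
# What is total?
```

Trace:
`total = 1` → total = 1
`total -= 15` → total = -14
So total = -14

Answer: -14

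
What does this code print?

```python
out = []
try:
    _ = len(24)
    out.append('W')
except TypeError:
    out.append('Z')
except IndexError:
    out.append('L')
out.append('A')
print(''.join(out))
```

Execution trace: 'Z' (except TypeError) → 'A' (after the try/except). Output: ZA

Answer: ZA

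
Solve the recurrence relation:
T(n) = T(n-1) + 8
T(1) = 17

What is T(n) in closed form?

Unrolling: T(n) = T(1) + 8·(n-1) = 17 + 8(n-1) = 8n + 9.

Answer: T(n) = 8n + 9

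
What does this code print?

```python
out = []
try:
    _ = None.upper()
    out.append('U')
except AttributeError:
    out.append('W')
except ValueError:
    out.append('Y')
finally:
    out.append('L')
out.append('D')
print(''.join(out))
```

Execution trace: 'W' (except AttributeError) → 'L' (finally) → 'D' (after the try/except). Output: WLD

Answer: WLD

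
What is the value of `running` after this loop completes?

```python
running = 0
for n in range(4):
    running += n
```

Sum of 0 to 3 = 6
`running` takes the values: 0 → 1 → 3 → 6

Answer: 6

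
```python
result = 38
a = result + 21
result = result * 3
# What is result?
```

Trace:
`result = 38` → result = 38
`a = result + 21` → a = 59
`result = result * 3` → result = 114
So result = 114

Answer: 114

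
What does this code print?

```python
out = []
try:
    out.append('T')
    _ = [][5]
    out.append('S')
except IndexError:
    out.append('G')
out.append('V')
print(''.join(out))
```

Execution trace: 'T' (try body) → 'G' (except IndexError) → 'V' (after the try/except). Output: TGV

Answer: TGV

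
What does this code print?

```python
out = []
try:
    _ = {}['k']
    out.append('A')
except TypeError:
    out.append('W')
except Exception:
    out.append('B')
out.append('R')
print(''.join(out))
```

Execution trace: 'B' (except Exception) → 'R' (after the try/except). Output: BR

Answer: BR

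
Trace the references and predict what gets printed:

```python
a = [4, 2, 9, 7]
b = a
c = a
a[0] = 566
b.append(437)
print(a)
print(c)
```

Key concept: multiple aliases.
Step by step:
`a = [4, 2, 9, 7]` → a = [4, 2, 9, 7]
`b = a` → b = [4, 2, 9, 7] (same object as a)
`c = a` → c = [4, 2, 9, 7] (same object as a, b)
`a[0] = 566` → a = [566, 2, 9, 7] (same object as b, c); b = [566, 2, 9, 7] (same object as a, c); c = [566, 2, 9, 7] (same object as a, b)
`b.append(437)` → a = [566, 2, 9, 7, 437] (same object as b, c); b = [566, 2, 9, 7, 437] (same object as a, c); c = [566, 2, 9, 7, 437] (same object as a, b)
`print(a)` → prints [566, 2, 9, 7, 437]
`print(c)` → prints [566, 2, 9, 7, 437]

Answer:
[566, 2, 9, 7, 437]
[566, 2, 9, 7, 437]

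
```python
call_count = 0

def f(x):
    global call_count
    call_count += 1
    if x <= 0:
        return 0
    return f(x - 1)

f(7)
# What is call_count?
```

Linear recursion stepping by 1: 8 calls from x=7 down to ≤0.

Answer: 8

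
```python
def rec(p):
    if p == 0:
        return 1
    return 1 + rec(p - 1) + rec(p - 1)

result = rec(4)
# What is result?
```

rec(p) = 1 + 2·rec(p-1), rec(0)=1. Closed form: (1+1)·2^4 - 1 = 31.

Answer: 31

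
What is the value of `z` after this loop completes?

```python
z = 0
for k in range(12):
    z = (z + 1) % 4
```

Increment mod 4, 12 times = 0
`z` takes the values: 0 → 1 → 2 → 3 → 0 → 1 → 2 → 3 → 0 → 1 → 2 → 3 → 0

Answer: 0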